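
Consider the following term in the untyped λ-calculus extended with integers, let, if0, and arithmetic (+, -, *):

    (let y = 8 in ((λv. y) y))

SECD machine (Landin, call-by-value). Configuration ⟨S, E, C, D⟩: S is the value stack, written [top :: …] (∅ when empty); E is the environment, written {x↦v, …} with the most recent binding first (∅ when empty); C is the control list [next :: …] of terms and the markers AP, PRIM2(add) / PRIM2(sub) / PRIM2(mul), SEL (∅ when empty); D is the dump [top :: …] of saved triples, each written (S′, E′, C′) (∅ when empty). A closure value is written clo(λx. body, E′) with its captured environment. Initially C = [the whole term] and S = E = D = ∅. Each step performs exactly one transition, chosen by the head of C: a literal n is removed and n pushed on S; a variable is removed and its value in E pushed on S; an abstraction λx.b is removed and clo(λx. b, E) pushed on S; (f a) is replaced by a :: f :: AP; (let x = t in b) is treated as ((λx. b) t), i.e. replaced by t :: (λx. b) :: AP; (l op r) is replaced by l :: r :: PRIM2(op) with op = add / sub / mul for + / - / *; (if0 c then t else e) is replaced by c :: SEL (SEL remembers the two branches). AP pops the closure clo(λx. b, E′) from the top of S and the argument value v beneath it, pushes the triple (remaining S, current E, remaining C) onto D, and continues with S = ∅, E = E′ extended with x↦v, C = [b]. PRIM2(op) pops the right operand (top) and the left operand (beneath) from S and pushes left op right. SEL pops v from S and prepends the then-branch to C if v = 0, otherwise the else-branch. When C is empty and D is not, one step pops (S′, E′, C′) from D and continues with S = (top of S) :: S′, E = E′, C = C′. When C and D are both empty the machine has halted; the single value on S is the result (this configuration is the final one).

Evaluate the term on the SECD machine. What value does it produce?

[0] ⟨S=∅; E=∅; C=[(let y = 8 in ((λv. y) y))]; D=∅⟩
[1] ⟨S=∅; E=∅; C=[8 :: (λy. ((λv. y) y)) :: AP]; D=∅⟩
[2] ⟨S=[8]; E=∅; C=[(λy. ((λv. y) y)) :: AP]; D=∅⟩
[3] ⟨S=[clo(λy. ((λv. y) y), ∅) :: 8]; E=∅; C=[AP]; D=∅⟩
[4] ⟨S=∅; E={y↦8}; C=[((λv. y) y)]; D=[(∅, ∅, ∅)]⟩
[5] ⟨S=∅; E={y↦8}; C=[y :: (λv. y) :: AP]; D=[(∅, ∅, ∅)]⟩
[6] ⟨S=[8]; E={y↦8}; C=[(λv. y) :: AP]; D=[(∅, ∅, ∅)]⟩
[7] ⟨S=[clo(λv. y, {y↦8}) :: 8]; E={y↦8}; C=[AP]; D=[(∅, ∅, ∅)]⟩
[8] ⟨S=∅; E={v↦8, y↦8}; C=[y]; D=[(∅, {y↦8}, ∅) :: (∅, ∅, ∅)]⟩
[9] ⟨S=[8]; E={v↦8, y↦8}; C=∅; D=[(∅, {y↦8}, ∅) :: (∅, ∅, ∅)]⟩
[10] ⟨S=[8]; E={y↦8}; C=∅; D=[(∅, ∅, ∅)]⟩
[11] ⟨S=[8]; E=∅; C=∅; D=∅⟩
→ final value 8

Answer: 8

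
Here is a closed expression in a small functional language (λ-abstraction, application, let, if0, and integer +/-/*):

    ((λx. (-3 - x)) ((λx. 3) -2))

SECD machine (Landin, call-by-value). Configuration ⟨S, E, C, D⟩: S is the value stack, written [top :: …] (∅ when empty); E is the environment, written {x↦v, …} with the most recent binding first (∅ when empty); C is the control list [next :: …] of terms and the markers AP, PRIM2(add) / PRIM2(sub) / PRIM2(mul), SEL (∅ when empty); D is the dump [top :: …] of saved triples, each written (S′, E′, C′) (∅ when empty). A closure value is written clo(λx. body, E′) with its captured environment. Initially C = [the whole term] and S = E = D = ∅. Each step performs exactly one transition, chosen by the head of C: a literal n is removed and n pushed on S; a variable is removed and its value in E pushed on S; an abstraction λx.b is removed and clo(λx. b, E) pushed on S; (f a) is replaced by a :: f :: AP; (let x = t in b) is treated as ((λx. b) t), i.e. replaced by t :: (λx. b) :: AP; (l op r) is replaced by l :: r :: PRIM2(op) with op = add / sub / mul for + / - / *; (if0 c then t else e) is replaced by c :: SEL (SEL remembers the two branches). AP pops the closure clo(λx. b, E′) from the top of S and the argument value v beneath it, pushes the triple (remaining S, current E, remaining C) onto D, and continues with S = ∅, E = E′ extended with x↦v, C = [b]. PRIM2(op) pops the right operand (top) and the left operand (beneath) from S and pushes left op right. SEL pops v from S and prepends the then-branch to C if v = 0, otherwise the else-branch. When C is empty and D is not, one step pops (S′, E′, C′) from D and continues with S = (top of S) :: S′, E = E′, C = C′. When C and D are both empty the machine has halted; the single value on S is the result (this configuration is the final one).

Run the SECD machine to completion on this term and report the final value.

[0] <S=∅, E=∅, C=[((λx. (-3 - x)) ((λx. 3) -2))], D=∅>
[1] <S=∅, E=∅, C=[((λx. 3) -2) :: (λx. (-3 - x)) :: AP], D=∅>
[2] <S=∅, E=∅, C=[-2 :: (λx. 3) :: AP :: (λx. (-3 - x)) :: AP], D=∅>
[3] <S=[-2], E=∅, C=[(λx. 3) :: AP :: (λx. (-3 - x)) :: AP], D=∅>
[4] <S=[clo(λx. 3, ∅) :: -2], E=∅, C=[AP :: (λx. (-3 - x)) :: AP], D=∅>
[5] <S=∅, E={x↦-2}, C=[3], D=[(∅, ∅, [(λx. (-3 - x)) :: AP])]>
[6] <S=[3], E={x↦-2}, C=∅, D=[(∅, ∅, [(λx. (-3 - x)) :: AP])]>
[7] <S=[3], E=∅, C=[(λx. (-3 - x)) :: AP], D=∅>
[8] <S=[clo(λx. (-3 - x), ∅) :: 3], E=∅, C=[AP], D=∅>
[9] <S=∅, E={x↦3}, C=[(-3 - x)], D=[(∅, ∅, ∅)]>
[10] <S=∅, E={x↦3}, C=[-3 :: x :: PRIM2(sub)], D=[(∅, ∅, ∅)]>
[11] <S=[-3], E={x↦3}, C=[x :: PRIM2(sub)], D=[(∅, ∅, ∅)]>
[12] <S=[3 :: -3], E={x↦3}, C=[PRIM2(sub)], D=[(∅, ∅, ∅)]>
[13] <S=[-6], E={x↦3}, C=∅, D=[(∅, ∅, ∅)]>
[14] <S=[-6], E=∅, C=∅, D=∅>
→ final value -6

Answer: -6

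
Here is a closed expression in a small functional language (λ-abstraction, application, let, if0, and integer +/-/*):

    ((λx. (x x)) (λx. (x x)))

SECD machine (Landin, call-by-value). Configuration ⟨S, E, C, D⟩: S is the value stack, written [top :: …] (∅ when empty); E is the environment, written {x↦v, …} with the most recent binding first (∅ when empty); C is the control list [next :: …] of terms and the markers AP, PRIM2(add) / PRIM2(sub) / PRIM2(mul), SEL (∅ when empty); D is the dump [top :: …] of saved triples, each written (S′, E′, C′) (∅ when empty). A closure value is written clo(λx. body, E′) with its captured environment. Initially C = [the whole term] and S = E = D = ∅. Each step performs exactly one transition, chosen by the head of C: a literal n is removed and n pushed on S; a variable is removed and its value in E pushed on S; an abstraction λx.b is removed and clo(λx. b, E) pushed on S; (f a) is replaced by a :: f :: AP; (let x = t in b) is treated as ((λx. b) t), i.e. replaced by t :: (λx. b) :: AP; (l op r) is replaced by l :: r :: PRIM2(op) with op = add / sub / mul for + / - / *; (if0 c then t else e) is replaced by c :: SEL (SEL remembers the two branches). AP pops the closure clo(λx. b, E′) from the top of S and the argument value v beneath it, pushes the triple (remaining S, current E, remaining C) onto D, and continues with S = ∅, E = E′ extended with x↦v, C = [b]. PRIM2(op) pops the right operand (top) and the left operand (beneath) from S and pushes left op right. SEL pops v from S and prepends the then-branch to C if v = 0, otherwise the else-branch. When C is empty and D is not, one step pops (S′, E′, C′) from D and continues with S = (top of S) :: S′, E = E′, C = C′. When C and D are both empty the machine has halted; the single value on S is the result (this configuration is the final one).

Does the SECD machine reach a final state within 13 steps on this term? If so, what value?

Answer: DIVERGES (no final state within 13 steps)

Derivation:
0. ⟨S=∅; E=∅; C=[((λx. (x x)) (λx. (x x)))]; D=∅⟩
1. ⟨S=∅; E=∅; C=[(λx. (x x)) :: (λx. (x x)) :: AP]; D=∅⟩
2. ⟨S=[clo(λx. (x x), ∅)]; E=∅; C=[(λx. (x x)) :: AP]; D=∅⟩
3. ⟨S=[clo(λx. (x x), ∅) :: clo(λx. (x x), ∅)]; E=∅; C=[AP]; D=∅⟩
4. ⟨S=∅; E={x↦clo(λx. (x x), ∅)}; C=[(x x)]; D=[(∅, ∅, ∅)]⟩
5. ⟨S=∅; E={x↦clo(λx. (x x), ∅)}; C=[x :: x :: AP]; D=[(∅, ∅, ∅)]⟩
6. ⟨S=[clo(λx. (x x), ∅)]; E={x↦clo(λx. (x x), ∅)}; C=[x :: AP]; D=[(∅, ∅, ∅)]⟩
7. ⟨S=[clo(λx. (x x), ∅) :: clo(λx. (x x), ∅)]; E={x↦clo(λx. (x x), ∅)}; C=[AP]; D=[(∅, ∅, ∅)]⟩
8. ⟨S=∅; E={x↦clo(λx. (x x), ∅)}; C=[(x x)]; D=[(∅, {x↦clo(λx. (x x), ∅)}, ∅) :: (∅, ∅, ∅)]⟩
9. ⟨S=∅; E={x↦clo(λx. (x x), ∅)}; C=[x :: x :: AP]; D=[(∅, {x↦clo(λx. (x x), ∅)}, ∅) :: (∅, ∅, ∅)]⟩
10. ⟨S=[clo(λx. (x x), ∅)]; E={x↦clo(λx. (x x), ∅)}; C=[x :: AP]; D=[(∅, {x↦clo(λx. (x x), ∅)}, ∅) :: (∅, ∅, ∅)]⟩
11. ⟨S=[clo(λx. (x x), ∅) :: clo(λx. (x x), ∅)]; E={x↦clo(λx. (x x), ∅)}; C=[AP]; D=[(∅, {x↦clo(λx. (x x), ∅)}, ∅) :: (∅, ∅, ∅)]⟩
12. ⟨S=∅; E={x↦clo(λx. (x x), ∅)}; C=[(x x)]; D=[(∅, {x↦clo(λx. (x x), ∅)}, ∅) :: (∅, {x↦clo(λx. (x x), ∅)}, ∅) :: (∅, ∅, ∅)]⟩
13. ⟨S=∅; E={x↦clo(λx. (x x), ∅)}; C=[x :: x :: AP]; D=[(∅, {x↦clo(λx. (x x), ∅)}, ∅) :: (∅, {x↦clo(λx. (x x), ∅)}, ∅) :: (∅, ∅, ∅)]⟩
→ 13 transitions taken and the configuration is still not final: no result within 13 steps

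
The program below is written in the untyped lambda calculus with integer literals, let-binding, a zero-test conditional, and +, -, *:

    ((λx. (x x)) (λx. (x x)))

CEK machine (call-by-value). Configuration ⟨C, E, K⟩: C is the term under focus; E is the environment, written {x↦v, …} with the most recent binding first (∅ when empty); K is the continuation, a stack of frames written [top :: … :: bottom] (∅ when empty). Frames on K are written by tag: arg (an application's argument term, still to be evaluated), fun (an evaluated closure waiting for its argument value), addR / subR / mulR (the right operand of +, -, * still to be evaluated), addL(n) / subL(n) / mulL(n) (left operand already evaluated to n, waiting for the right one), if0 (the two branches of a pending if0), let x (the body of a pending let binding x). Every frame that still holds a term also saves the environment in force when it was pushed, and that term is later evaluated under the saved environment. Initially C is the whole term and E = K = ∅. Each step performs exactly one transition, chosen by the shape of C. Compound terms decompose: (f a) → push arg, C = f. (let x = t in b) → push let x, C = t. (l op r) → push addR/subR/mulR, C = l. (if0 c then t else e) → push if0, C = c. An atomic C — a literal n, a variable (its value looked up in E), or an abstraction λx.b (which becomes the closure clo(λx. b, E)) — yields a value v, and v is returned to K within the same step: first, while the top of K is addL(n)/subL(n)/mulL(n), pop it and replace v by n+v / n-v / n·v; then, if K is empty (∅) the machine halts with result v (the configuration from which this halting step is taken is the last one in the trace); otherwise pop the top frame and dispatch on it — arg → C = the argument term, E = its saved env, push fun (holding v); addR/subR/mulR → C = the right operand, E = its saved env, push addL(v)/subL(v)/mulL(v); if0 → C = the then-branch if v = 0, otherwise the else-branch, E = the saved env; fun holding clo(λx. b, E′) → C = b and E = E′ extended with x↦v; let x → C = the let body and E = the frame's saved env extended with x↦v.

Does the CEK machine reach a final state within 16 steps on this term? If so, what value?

0. [C=((λx. (x x)) (λx. (x x))) | E=∅ | K=∅]
1. [C=(λx. (x x)) | E=∅ | K=[arg]]
2. [C=(λx. (x x)) | E=∅ | K=[fun]]
3. [C=(x x) | E={x↦clo(λx. (x x), ∅)} | K=∅]
4. [C=x | E={x↦clo(λx. (x x), ∅)} | K=[arg]]
5. [C=x | E={x↦clo(λx. (x x), ∅)} | K=[fun]]
… configuration repeats with period 3 (steps 3–5 recur indefinitely) …

Answer: DIVERGES (no final state within 16 steps)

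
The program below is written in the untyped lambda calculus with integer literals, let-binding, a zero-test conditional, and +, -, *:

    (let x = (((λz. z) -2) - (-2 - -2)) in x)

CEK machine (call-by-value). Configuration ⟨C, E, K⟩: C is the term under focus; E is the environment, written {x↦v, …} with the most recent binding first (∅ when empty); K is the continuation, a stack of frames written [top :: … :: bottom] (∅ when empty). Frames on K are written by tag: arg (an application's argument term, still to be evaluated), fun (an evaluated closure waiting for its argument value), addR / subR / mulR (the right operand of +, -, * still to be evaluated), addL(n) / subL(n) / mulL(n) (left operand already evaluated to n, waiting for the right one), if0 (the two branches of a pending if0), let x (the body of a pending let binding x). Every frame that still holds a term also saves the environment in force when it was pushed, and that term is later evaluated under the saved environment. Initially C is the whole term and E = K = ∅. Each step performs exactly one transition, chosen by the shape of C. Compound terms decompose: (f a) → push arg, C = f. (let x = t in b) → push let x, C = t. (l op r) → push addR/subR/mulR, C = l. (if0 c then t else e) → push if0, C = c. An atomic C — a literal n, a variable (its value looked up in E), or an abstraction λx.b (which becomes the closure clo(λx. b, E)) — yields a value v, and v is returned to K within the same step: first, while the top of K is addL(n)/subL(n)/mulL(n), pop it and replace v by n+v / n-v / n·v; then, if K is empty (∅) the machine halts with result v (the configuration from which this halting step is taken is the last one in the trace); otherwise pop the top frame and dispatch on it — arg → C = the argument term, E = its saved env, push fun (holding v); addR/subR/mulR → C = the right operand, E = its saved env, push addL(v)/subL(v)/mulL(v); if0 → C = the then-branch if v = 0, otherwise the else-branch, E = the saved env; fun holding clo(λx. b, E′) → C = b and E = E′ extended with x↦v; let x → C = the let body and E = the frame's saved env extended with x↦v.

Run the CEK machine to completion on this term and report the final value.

t=0: [C=(let x = (((λz. z) -2) - (-2 - -2)) in x) | E=∅ | K=∅]
t=1: [C=(((λz. z) -2) - (-2 - -2)) | E=∅ | K=[let x]]
t=2: [C=((λz. z) -2) | E=∅ | K=[subR :: let x]]
t=3: [C=(λz. z) | E=∅ | K=[arg :: subR :: let x]]
t=4: [C=-2 | E=∅ | K=[fun :: subR :: let x]]
t=5: [C=z | E={z↦-2} | K=[subR :: let x]]
t=6: [C=(-2 - -2) | E=∅ | K=[subL(-2) :: let x]]
t=7: [C=-2 | E=∅ | K=[subR :: subL(-2) :: let x]]
t=8: [C=-2 | E=∅ | K=[subL(-2) :: subL(-2) :: let x]]
t=9: [C=x | E={x↦-2} | K=∅]
→ final value -2

Answer: -2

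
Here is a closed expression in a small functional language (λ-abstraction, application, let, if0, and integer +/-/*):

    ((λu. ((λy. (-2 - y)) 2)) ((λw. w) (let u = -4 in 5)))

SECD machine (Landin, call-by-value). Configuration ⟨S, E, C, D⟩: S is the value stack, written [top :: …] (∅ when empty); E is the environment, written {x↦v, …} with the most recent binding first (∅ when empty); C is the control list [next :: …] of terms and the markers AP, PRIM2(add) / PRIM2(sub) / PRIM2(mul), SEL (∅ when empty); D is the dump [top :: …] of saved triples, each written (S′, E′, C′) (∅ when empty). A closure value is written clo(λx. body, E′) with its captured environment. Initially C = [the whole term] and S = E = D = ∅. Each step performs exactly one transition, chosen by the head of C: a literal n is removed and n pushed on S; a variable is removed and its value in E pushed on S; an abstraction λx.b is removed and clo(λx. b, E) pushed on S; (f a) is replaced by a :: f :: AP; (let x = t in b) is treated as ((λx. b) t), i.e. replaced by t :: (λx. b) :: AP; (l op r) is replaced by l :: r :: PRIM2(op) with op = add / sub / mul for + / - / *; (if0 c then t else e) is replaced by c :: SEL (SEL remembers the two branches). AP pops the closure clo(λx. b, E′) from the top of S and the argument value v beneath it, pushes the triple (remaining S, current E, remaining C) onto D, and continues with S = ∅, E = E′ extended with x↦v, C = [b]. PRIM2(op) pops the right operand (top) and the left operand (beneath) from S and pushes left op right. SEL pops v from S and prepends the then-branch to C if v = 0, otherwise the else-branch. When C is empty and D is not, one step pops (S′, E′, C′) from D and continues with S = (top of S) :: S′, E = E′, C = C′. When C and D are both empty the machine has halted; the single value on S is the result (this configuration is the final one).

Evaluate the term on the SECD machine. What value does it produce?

step 0: <S=∅, E=∅, C=[((λu. ((λy. (-2 - y)) 2)) ((λw. w) (let u = -4 in 5)))], D=∅>
step 1: <S=∅, E=∅, C=[((λw. w) (let u = -4 in 5)) :: (λu. ((λy. (-2 - y)) 2)) :: AP], D=∅>
step 2: <S=∅, E=∅, C=[(let u = -4 in 5) :: (λw. w) :: AP :: (λu. ((λy. (-2 - y)) 2)) :: AP], D=∅>
step 3: <S=∅, E=∅, C=[-4 :: (λu. 5) :: AP :: (λw. w) :: AP :: (λu. ((λy. (-2 - y)) 2)) :: AP], D=∅>
step 4: <S=[-4], E=∅, C=[(λu. 5) :: AP :: (λw. w) :: AP :: (λu. ((λy. (-2 - y)) 2)) :: AP], D=∅>
step 5: <S=[clo(λu. 5, ∅) :: -4], E=∅, C=[AP :: (λw. w) :: AP :: (λu. ((λy. (-2 - y)) 2)) :: AP], D=∅>
step 6: <S=∅, E={u↦-4}, C=[5], D=[(∅, ∅, [(λw. w) :: AP :: (λu. ((λy. (-2 - y)) 2)) :: AP])]>
step 7: <S=[5], E={u↦-4}, C=∅, D=[(∅, ∅, [(λw. w) :: AP :: (λu. ((λy. (-2 - y)) 2)) :: AP])]>
step 8: <S=[5], E=∅, C=[(λw. w) :: AP :: (λu. ((λy. (-2 - y)) 2)) :: AP], D=∅>
step 9: <S=[clo(λw. w, ∅) :: 5], E=∅, C=[AP :: (λu. ((λy. (-2 - y)) 2)) :: AP], D=∅>
step 10: <S=∅, E={w↦5}, C=[w], D=[(∅, ∅, [(λu. ((λy. (-2 - y)) 2)) :: AP])]>
step 11: <S=[5], E={w↦5}, C=∅, D=[(∅, ∅, [(λu. ((λy. (-2 - y)) 2)) :: AP])]>
step 12: <S=[5], E=∅, C=[(λu. ((λy. (-2 - y)) 2)) :: AP], D=∅>
step 13: <S=[clo(λu. ((λy. (-2 - y)) 2), ∅) :: 5], E=∅, C=[AP], D=∅>
step 14: <S=∅, E={u↦5}, C=[((λy. (-2 - y)) 2)], D=[(∅, ∅, ∅)]>
step 15: <S=∅, E={u↦5}, C=[2 :: (λy. (-2 - y)) :: AP], D=[(∅, ∅, ∅)]>
step 16: <S=[2], E={u↦5}, C=[(λy. (-2 - y)) :: AP], D=[(∅, ∅, ∅)]>
step 17: <S=[clo(λy. (-2 - y), {u↦5}) :: 2], E={u↦5}, C=[AP], D=[(∅, ∅, ∅)]>
step 18: <S=∅, E={y↦2, u↦5}, C=[(-2 - y)], D=[(∅, {u↦5}, ∅) :: (∅, ∅, ∅)]>
step 19: <S=∅, E={y↦2, u↦5}, C=[-2 :: y :: PRIM2(sub)], D=[(∅, {u↦5}, ∅) :: (∅, ∅, ∅)]>
step 20: <S=[-2], E={y↦2, u↦5}, C=[y :: PRIM2(sub)], D=[(∅, {u↦5}, ∅) :: (∅, ∅, ∅)]>
step 21: <S=[2 :: -2], E={y↦2, u↦5}, C=[PRIM2(sub)], D=[(∅, {u↦5}, ∅) :: (∅, ∅, ∅)]>
step 22: <S=[-4], E={y↦2, u↦5}, C=∅, D=[(∅, {u↦5}, ∅) :: (∅, ∅, ∅)]>
step 23: <S=[-4], E={u↦5}, C=∅, D=[(∅, ∅, ∅)]>
step 24: <S=[-4], E=∅, C=∅, D=∅>
→ final value -4

Answer: -4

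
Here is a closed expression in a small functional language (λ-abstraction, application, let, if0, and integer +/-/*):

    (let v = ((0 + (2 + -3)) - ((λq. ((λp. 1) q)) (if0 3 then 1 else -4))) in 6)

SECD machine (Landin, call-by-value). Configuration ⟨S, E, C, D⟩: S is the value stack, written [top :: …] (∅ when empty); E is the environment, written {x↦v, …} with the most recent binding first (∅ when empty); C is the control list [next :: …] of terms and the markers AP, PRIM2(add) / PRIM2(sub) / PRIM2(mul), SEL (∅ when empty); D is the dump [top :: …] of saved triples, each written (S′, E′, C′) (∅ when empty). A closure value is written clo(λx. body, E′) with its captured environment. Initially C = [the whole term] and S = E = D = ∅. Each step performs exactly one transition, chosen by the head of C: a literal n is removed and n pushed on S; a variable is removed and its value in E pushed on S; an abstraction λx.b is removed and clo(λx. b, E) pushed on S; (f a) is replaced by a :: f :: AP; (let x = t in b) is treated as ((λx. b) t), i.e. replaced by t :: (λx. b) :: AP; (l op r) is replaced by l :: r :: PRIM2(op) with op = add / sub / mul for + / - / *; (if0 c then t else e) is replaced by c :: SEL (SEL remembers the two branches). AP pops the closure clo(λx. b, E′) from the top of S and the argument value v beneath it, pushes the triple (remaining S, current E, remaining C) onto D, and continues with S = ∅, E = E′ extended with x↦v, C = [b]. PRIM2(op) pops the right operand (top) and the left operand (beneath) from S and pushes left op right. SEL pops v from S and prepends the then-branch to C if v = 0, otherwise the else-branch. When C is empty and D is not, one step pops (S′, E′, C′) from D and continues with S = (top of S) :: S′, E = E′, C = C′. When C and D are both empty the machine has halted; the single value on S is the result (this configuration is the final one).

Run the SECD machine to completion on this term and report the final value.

t=0: ⟨S=∅; E=∅; C=[(let v = ((0 + (2 + -3)) - ((λq. ((λp. 1) q)) (if0 3 then 1 else -4))) in 6)]; D=∅⟩
t=1: ⟨S=∅; E=∅; C=[((0 + (2 + -3)) - ((λq. ((λp. 1) q)) (if0 3 then 1 else -4))) :: (λv. 6) :: AP]; D=∅⟩
t=2: ⟨S=∅; E=∅; C=[(0 + (2 + -3)) :: ((λq. ((λp. 1) q)) (if0 3 then 1 else -4)) :: PRIM2(sub) :: (λv. 6) :: AP]; D=∅⟩
t=3: ⟨S=∅; E=∅; C=[0 :: (2 + -3) :: PRIM2(add) :: ((λq. ((λp. 1) q)) (if0 3 then 1 else -4)) :: PRIM2(sub) :: (λv. 6) :: AP]; D=∅⟩
t=4: ⟨S=[0]; E=∅; C=[(2 + -3) :: PRIM2(add) :: ((λq. ((λp. 1) q)) (if0 3 then 1 else -4)) :: PRIM2(sub) :: (λv. 6) :: AP]; D=∅⟩
t=5: ⟨S=[0]; E=∅; C=[2 :: -3 :: PRIM2(add) :: PRIM2(add) :: ((λq. ((λp. 1) q)) (if0 3 then 1 else -4)) :: PRIM2(sub) :: (λv. 6) :: AP]; D=∅⟩
t=6: ⟨S=[2 :: 0]; E=∅; C=[-3 :: PRIM2(add) :: PRIM2(add) :: ((λq. ((λp. 1) q)) (if0 3 then 1 else -4)) :: PRIM2(sub) :: (λv. 6) :: AP]; D=∅⟩
t=7: ⟨S=[-3 :: 2 :: 0]; E=∅; C=[PRIM2(add) :: PRIM2(add) :: ((λq. ((λp. 1) q)) (if0 3 then 1 else -4)) :: PRIM2(sub) :: (λv. 6) :: AP]; D=∅⟩
t=8: ⟨S=[-1 :: 0]; E=∅; C=[PRIM2(add) :: ((λq. ((λp. 1) q)) (if0 3 then 1 else -4)) :: PRIM2(sub) :: (λv. 6) :: AP]; D=∅⟩
t=9: ⟨S=[-1]; E=∅; C=[((λq. ((λp. 1) q)) (if0 3 then 1 else -4)) :: PRIM2(sub) :: (λv. 6) :: AP]; D=∅⟩
t=10: ⟨S=[-1]; E=∅; C=[(if0 3 then 1 else -4) :: (λq. ((λp. 1) q)) :: AP :: PRIM2(sub) :: (λv. 6) :: AP]; D=∅⟩
t=11: ⟨S=[-1]; E=∅; C=[3 :: SEL :: (λq. ((λp. 1) q)) :: AP :: PRIM2(sub) :: (λv. 6) :: AP]; D=∅⟩
t=12: ⟨S=[3 :: -1]; E=∅; C=[SEL :: (λq. ((λp. 1) q)) :: AP :: PRIM2(sub) :: (λv. 6) :: AP]; D=∅⟩
t=13: ⟨S=[-1]; E=∅; C=[-4 :: (λq. ((λp. 1) q)) :: AP :: PRIM2(sub) :: (λv. 6) :: AP]; D=∅⟩
t=14: ⟨S=[-4 :: -1]; E=∅; C=[(λq. ((λp. 1) q)) :: AP :: PRIM2(sub) :: (λv. 6) :: AP]; D=∅⟩
t=15: ⟨S=[clo(λq. ((λp. 1) q), ∅) :: -4 :: -1]; E=∅; C=[AP :: PRIM2(sub) :: (λv. 6) :: AP]; D=∅⟩
t=16: ⟨S=∅; E={q↦-4}; C=[((λp. 1) q)]; D=[([-1], ∅, [PRIM2(sub) :: (λv. 6) :: AP])]⟩
t=17: ⟨S=∅; E={q↦-4}; C=[q :: (λp. 1) :: AP]; D=[([-1], ∅, [PRIM2(sub) :: (λv. 6) :: AP])]⟩
t=18: ⟨S=[-4]; E={q↦-4}; C=[(λp. 1) :: AP]; D=[([-1], ∅, [PRIM2(sub) :: (λv. 6) :: AP])]⟩
t=19: ⟨S=[clo(λp. 1, {q↦-4}) :: -4]; E={q↦-4}; C=[AP]; D=[([-1], ∅, [PRIM2(sub) :: (λv. 6) :: AP])]⟩
t=20: ⟨S=∅; E={p↦-4, q↦-4}; C=[1]; D=[(∅, {q↦-4}, ∅) :: ([-1], ∅, [PRIM2(sub) :: (λv. 6) :: AP])]⟩
t=21: ⟨S=[1]; E={p↦-4, q↦-4}; C=∅; D=[(∅, {q↦-4}, ∅) :: ([-1], ∅, [PRIM2(sub) :: (λv. 6) :: AP])]⟩
t=22: ⟨S=[1]; E={q↦-4}; C=∅; D=[([-1], ∅, [PRIM2(sub) :: (λv. 6) :: AP])]⟩
t=23: ⟨S=[1 :: -1]; E=∅; C=[PRIM2(sub) :: (λv. 6) :: AP]; D=∅⟩
t=24: ⟨S=[-2]; E=∅; C=[(λv. 6) :: AP]; D=∅⟩
t=25: ⟨S=[clo(λv. 6, ∅) :: -2]; E=∅; C=[AP]; D=∅⟩
t=26: ⟨S=∅; E={v↦-2}; C=[6]; D=[(∅, ∅, ∅)]⟩
t=27: ⟨S=[6]; E={v↦-2}; C=∅; D=[(∅, ∅, ∅)]⟩
t=28: ⟨S=[6]; E=∅; C=∅; D=∅⟩
→ final value 6

Answer: 6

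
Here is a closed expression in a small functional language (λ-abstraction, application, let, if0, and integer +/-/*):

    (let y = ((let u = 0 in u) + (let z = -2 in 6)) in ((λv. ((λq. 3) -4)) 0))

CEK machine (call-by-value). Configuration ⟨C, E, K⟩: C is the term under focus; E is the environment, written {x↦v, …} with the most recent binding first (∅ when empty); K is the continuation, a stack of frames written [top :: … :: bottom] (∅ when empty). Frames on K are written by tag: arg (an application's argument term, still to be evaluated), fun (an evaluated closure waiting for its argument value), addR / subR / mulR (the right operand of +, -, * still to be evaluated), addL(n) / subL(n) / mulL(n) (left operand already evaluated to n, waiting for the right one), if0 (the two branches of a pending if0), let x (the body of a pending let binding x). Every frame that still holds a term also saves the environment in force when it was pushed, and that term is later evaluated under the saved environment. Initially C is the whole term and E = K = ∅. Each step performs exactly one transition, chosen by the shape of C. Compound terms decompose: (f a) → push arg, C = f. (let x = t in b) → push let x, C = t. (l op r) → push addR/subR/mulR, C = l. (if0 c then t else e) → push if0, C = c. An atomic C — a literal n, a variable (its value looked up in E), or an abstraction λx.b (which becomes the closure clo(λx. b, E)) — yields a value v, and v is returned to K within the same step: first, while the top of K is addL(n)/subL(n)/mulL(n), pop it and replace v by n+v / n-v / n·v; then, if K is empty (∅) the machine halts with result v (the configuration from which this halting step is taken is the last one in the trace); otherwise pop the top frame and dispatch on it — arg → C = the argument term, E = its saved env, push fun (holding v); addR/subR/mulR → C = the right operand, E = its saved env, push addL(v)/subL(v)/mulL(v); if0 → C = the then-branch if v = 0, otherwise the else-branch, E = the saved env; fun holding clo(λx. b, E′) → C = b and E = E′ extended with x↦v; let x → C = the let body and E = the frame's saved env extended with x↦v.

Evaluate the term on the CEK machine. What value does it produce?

0. [C=(let y = ((let u = 0 in u) + (let z = -2 in 6)) in ((λv. ((λq. 3) -4)) 0)) | E=∅ | K=∅]
1. [C=((let u = 0 in u) + (let z = -2 in 6)) | E=∅ | K=[let y]]
2. [C=(let u = 0 in u) | E=∅ | K=[addR :: let y]]
3. [C=0 | E=∅ | K=[let u :: addR :: let y]]
4. [C=u | E={u↦0} | K=[addR :: let y]]
5. [C=(let z = -2 in 6) | E=∅ | K=[addL(0) :: let y]]
6. [C=-2 | E=∅ | K=[let z :: addL(0) :: let y]]
7. [C=6 | E={z↦-2} | K=[addL(0) :: let y]]
8. [C=((λv. ((λq. 3) -4)) 0) | E={y↦6} | K=∅]
9. [C=(λv. ((λq. 3) -4)) | E={y↦6} | K=[arg]]
10. [C=0 | E={y↦6} | K=[fun]]
11. [C=((λq. 3) -4) | E={v↦0, y↦6} | K=∅]
12. [C=(λq. 3) | E={v↦0, y↦6} | K=[arg]]
13. [C=-4 | E={v↦0, y↦6} | K=[fun]]
14. [C=3 | E={q↦-4, v↦0, y↦6} | K=∅]
→ final value 3

Answer: 3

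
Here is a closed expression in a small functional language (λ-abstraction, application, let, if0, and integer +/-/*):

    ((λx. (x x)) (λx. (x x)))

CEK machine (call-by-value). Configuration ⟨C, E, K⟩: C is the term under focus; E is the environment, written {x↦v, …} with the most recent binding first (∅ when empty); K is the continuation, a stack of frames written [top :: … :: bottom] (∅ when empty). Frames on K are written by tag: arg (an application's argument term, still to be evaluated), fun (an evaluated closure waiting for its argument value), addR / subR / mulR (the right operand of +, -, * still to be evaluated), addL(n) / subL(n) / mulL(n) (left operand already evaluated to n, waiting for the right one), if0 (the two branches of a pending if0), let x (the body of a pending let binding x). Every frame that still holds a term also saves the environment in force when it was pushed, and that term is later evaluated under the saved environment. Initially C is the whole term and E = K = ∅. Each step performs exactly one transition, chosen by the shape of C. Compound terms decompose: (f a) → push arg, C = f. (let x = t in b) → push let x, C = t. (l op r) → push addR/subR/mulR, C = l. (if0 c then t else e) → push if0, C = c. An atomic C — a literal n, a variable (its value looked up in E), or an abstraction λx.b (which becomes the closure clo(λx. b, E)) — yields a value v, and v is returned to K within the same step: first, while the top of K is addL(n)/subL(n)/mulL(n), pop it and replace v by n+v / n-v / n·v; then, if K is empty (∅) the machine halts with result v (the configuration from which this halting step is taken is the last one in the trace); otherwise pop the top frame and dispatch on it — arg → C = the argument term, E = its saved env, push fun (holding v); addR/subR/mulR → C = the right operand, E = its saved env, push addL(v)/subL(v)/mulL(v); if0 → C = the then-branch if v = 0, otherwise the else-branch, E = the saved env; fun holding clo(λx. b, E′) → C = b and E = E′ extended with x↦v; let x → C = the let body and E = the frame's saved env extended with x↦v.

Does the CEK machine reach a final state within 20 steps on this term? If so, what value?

Answer: DIVERGES (no final state within 20 steps)

Derivation:
t=0: <C=((λx. (x x)) (λx. (x x))), E=∅, K=∅>
t=1: <C=(λx. (x x)), E=∅, K=[arg]>
t=2: <C=(λx. (x x)), E=∅, K=[fun]>
t=3: <C=(x x), E={x↦clo(λx. (x x), ∅)}, K=∅>
t=4: <C=x, E={x↦clo(λx. (x x), ∅)}, K=[arg]>
t=5: <C=x, E={x↦clo(λx. (x x), ∅)}, K=[fun]>
… configuration repeats with period 3 (steps 3–5 recur indefinitely) …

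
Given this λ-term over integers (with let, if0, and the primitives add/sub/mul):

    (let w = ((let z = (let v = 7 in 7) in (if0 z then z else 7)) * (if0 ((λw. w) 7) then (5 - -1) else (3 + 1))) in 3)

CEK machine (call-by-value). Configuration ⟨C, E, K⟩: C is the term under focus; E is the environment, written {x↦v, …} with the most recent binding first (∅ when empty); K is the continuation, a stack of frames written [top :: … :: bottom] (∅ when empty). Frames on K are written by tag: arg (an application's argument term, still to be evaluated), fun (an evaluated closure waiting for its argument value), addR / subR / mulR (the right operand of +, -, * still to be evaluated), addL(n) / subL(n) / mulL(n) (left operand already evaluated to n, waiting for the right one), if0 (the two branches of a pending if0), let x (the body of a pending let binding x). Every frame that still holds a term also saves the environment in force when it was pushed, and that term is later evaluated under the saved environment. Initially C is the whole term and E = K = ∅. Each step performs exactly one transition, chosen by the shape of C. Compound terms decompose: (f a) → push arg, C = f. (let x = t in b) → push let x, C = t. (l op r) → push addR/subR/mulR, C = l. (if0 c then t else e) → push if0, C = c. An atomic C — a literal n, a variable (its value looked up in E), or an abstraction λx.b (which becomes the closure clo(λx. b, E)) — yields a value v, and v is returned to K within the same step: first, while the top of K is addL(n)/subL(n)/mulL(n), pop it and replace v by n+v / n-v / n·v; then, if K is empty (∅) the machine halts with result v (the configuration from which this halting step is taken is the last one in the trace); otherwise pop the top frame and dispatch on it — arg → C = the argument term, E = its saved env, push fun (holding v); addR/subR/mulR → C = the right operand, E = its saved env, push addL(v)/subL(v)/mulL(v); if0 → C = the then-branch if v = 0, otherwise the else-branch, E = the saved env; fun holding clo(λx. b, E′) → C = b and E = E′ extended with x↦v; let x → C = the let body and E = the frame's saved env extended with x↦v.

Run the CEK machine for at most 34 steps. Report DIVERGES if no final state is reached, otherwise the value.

[0] <C=(let w = ((let z = (let v = 7 in 7) in (if0 z then z else 7)) * (if0 ((λw. w) 7) then (5 - -1) else (3 + 1))) in 3), E=∅, K=∅>
[1] <C=((let z = (let v = 7 in 7) in (if0 z then z else 7)) * (if0 ((λw. w) 7) then (5 - -1) else (3 + 1))), E=∅, K=[let w]>
[2] <C=(let z = (let v = 7 in 7) in (if0 z then z else 7)), E=∅, K=[mulR :: let w]>
[3] <C=(let v = 7 in 7), E=∅, K=[let z :: mulR :: let w]>
[4] <C=7, E=∅, K=[let v :: let z :: mulR :: let w]>
[5] <C=7, E={v↦7}, K=[let z :: mulR :: let w]>
[6] <C=(if0 z then z else 7), E={z↦7}, K=[mulR :: let w]>
[7] <C=z, E={z↦7}, K=[if0 :: mulR :: let w]>
[8] <C=7, E={z↦7}, K=[mulR :: let w]>
[9] <C=(if0 ((λw. w) 7) then (5 - -1) else (3 + 1)), E=∅, K=[mulL(7) :: let w]>
[10] <C=((λw. w) 7), E=∅, K=[if0 :: mulL(7) :: let w]>
[11] <C=(λw. w), E=∅, K=[arg :: if0 :: mulL(7) :: let w]>
[12] <C=7, E=∅, K=[fun :: if0 :: mulL(7) :: let w]>
[13] <C=w, E={w↦7}, K=[if0 :: mulL(7) :: let w]>
[14] <C=(3 + 1), E=∅, K=[mulL(7) :: let w]>
[15] <C=3, E=∅, K=[addR :: mulL(7) :: let w]>
[16] <C=1, E=∅, K=[addL(3) :: mulL(7) :: let w]>
[17] <C=3, E={w↦28}, K=∅>
→ final value 3

Answer: 3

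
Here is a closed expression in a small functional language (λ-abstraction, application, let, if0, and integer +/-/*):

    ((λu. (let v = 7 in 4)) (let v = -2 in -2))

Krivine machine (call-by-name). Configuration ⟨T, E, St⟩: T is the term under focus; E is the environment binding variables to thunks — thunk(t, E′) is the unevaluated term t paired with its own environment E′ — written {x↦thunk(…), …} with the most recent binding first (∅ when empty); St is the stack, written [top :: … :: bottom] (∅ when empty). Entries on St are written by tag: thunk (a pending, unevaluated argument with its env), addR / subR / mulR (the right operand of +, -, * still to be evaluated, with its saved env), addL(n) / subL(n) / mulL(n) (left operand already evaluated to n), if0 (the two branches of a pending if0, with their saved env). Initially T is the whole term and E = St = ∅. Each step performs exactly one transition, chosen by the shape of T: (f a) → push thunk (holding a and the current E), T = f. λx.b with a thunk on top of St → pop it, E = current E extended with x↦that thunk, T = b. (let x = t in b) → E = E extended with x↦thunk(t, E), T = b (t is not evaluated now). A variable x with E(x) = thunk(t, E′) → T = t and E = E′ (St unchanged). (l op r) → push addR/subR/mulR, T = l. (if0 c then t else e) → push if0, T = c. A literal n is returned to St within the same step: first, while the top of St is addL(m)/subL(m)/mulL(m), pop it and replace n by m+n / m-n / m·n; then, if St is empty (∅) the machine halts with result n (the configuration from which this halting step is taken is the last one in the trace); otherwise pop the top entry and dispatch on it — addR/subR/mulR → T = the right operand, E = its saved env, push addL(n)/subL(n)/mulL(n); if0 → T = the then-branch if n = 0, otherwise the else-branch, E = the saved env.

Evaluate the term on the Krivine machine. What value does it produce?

[0] [T=((λu. (let v = 7 in 4)) (let v = -2 in -2)) | E=∅ | St=∅]
[1] [T=(λu. (let v = 7 in 4)) | E=∅ | St=[thunk]]
[2] [T=(let v = 7 in 4) | E={u↦thunk((let v = -2 in -2), ∅)} | St=∅]
[3] [T=4 | E={v↦thunk(7, {u↦thunk((let v = -2 in -2), ∅)}), u↦thunk((let v = -2 in -2), ∅)} | St=∅]
→ final value 4

Answer: 4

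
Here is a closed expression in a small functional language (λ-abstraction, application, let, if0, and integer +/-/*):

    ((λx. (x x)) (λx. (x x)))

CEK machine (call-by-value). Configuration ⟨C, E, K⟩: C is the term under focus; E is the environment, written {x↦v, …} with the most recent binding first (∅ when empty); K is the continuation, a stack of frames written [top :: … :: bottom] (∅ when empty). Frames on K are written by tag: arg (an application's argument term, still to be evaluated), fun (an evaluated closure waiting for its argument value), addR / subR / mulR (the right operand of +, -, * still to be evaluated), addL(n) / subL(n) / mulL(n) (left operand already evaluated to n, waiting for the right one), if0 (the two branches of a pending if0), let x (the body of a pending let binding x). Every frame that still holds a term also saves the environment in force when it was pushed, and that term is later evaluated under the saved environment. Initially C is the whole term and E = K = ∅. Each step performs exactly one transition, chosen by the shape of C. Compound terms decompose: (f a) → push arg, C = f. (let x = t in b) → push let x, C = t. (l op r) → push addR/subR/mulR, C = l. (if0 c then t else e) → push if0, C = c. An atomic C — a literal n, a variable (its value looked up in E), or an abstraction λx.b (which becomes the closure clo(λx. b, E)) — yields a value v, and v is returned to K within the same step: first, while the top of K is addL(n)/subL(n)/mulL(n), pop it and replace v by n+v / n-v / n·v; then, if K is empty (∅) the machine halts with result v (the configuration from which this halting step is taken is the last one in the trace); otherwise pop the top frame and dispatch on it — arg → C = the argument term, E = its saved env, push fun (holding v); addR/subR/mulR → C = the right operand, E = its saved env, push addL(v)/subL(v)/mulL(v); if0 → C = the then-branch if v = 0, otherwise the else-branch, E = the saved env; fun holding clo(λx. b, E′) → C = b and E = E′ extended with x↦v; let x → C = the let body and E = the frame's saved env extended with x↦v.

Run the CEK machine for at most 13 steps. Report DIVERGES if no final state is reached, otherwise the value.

step 0: [C=((λx. (x x)) (λx. (x x))) | E=∅ | K=∅]
step 1: [C=(λx. (x x)) | E=∅ | K=[arg]]
step 2: [C=(λx. (x x)) | E=∅ | K=[fun]]
step 3: [C=(x x) | E={x↦clo(λx. (x x), ∅)} | K=∅]
step 4: [C=x | E={x↦clo(λx. (x x), ∅)} | K=[arg]]
step 5: [C=x | E={x↦clo(λx. (x x), ∅)} | K=[fun]]
… configuration repeats with period 3 (steps 3–5 recur indefinitely) …

Answer: DIVERGES (no final state within 13 steps)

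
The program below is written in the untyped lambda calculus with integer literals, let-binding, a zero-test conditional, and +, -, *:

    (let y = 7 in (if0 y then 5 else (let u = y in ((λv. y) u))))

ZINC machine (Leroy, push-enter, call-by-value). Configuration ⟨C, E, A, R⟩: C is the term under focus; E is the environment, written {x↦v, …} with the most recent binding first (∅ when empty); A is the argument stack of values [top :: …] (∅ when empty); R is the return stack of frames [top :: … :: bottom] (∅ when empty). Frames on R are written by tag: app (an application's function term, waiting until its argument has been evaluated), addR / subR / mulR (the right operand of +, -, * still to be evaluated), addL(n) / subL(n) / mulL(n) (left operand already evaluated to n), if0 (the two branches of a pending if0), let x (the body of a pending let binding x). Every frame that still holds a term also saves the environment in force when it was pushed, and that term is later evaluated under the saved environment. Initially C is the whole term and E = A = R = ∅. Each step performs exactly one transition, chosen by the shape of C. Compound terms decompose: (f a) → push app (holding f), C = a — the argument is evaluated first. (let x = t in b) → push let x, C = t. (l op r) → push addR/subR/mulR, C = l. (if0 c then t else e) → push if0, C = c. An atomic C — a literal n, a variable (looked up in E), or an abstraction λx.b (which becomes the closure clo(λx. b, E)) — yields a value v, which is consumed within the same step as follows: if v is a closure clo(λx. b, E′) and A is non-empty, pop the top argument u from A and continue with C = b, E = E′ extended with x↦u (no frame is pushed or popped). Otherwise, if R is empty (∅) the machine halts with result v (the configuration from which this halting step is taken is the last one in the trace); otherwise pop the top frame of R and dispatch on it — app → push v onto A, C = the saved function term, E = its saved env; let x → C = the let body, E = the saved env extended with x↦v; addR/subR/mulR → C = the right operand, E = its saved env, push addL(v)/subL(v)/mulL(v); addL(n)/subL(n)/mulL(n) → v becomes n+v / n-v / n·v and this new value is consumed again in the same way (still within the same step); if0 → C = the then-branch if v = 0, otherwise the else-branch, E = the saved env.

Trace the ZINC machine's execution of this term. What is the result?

[0] [C=(let y = 7 in (if0 y then 5 else (let u = y in ((λv. y) u)))) | E=∅ | A=∅ | R=∅]
[1] [C=7 | E=∅ | A=∅ | R=[let y]]
[2] [C=(if0 y then 5 else (let u = y in ((λv. y) u))) | E={y↦7} | A=∅ | R=∅]
[3] [C=y | E={y↦7} | A=∅ | R=[if0]]
[4] [C=(let u = y in ((λv. y) u)) | E={y↦7} | A=∅ | R=∅]
[5] [C=y | E={y↦7} | A=∅ | R=[let u]]
[6] [C=((λv. y) u) | E={u↦7, y↦7} | A=∅ | R=∅]
[7] [C=u | E={u↦7, y↦7} | A=∅ | R=[app]]
[8] [C=(λv. y) | E={u↦7, y↦7} | A=[7] | R=∅]
[9] [C=y | E={v↦7, u↦7, y↦7} | A=∅ | R=∅]
→ final value 7

Answer: 7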